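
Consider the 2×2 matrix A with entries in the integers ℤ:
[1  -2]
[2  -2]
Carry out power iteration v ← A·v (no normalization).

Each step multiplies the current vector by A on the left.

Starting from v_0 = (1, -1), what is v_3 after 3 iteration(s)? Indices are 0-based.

v_3 = (-1, -6)

v_0 = (1, -1).
v_1 = A·v_0 = (3, 4).
v_2 = A·v_1 = (-5, -2).
v_3 = A·v_2 = (-1, -6).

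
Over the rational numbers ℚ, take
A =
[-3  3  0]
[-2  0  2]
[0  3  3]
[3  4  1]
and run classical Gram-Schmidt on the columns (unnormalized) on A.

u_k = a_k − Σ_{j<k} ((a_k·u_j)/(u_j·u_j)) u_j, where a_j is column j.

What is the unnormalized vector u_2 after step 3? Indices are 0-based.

Step 1: u_0 = a_0 = (-3, -2, 0, 3).
Step 2: u_1 = a_1 − (3/22)·u_0 = (75/22, 3/11, 3, 79/22).
Step 3: u_2 = a_2 − (-1/22)·u_0 − (289/739)·u_1 = (-1086/739, 1332/739, 1350/739, -198/739).

u_2 = (-1086/739, 1332/739, 1350/739, -198/739)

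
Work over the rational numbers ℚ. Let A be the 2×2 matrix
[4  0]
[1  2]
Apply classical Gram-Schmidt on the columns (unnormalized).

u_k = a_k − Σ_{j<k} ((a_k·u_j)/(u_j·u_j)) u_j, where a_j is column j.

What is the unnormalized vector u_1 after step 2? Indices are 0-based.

Step 1: u_0 = a_0 = (4, 1).
Step 2: u_1 = a_1 − (2/17)·u_0 = (-8/17, 32/17).

u_1 = (-8/17, 32/17)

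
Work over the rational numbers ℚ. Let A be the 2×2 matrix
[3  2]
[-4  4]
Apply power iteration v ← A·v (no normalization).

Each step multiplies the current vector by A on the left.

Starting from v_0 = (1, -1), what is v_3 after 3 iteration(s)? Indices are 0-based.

v_0 = (1, -1).
v_1 = A·v_0 = (1, -8).
v_2 = A·v_1 = (-13, -36).
v_3 = A·v_2 = (-111, -92).

v_3 = (-111, -92)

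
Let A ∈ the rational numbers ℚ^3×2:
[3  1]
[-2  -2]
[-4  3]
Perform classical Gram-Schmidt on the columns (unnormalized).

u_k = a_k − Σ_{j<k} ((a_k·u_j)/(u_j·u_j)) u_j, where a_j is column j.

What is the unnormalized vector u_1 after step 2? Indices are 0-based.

u_1 = (44/29, -68/29, 67/29)

Step 1: u_0 = a_0 = (3, -2, -4).
Step 2: u_1 = a_1 − (-5/29)·u_0 = (44/29, -68/29, 67/29).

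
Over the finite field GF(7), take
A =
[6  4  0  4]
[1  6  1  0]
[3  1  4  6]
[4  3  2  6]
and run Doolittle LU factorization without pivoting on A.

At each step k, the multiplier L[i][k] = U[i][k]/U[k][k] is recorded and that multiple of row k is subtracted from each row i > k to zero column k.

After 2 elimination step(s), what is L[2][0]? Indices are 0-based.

L[2][0] = 4

k=0: U[0][0]=6
  eliminate (1,0): mult=6, new row 1: (0, 3, 1, 4); set L[1][0]=6
  eliminate (2,0): mult=4, new row 2: (0, 6, 4, 4); set L[2][0]=4
  eliminate (3,0): mult=3, new row 3: (0, 5, 2, 1); set L[3][0]=3
k=1: U[1][1]=3
  eliminate (2,1): mult=2, new row 2: (0, 0, 2, 3); set L[2][1]=2
  eliminate (3,1): mult=4, new row 3: (0, 0, 5, 6); set L[3][1]=4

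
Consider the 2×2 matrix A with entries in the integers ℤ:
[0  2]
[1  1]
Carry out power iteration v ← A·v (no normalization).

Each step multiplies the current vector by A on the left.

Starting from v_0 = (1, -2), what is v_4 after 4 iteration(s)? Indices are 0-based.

v_0 = (1, -2).
v_1 = A·v_0 = (-4, -1).
v_2 = A·v_1 = (-2, -5).
v_3 = A·v_2 = (-10, -7).
v_4 = A·v_3 = (-14, -17).

v_4 = (-14, -17)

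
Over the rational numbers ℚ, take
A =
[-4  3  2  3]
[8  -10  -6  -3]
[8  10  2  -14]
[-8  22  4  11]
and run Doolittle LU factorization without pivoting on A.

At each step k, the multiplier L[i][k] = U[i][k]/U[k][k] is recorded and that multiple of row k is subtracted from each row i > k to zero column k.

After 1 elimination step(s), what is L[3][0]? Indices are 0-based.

L[3][0] = 2

Step 1: pivot at (0,0) is -4.
  row1 ← row1 − (-2)·row0  ⇒  L[1][0]=-2, U row1=(0, -4, -2, 3)
  row2 ← row2 − (-2)·row0  ⇒  L[2][0]=-2, U row2=(0, 16, 6, -8)
  row3 ← row3 − (2)·row0  ⇒  L[3][0]=2, U row3=(0, 16, 0, 5)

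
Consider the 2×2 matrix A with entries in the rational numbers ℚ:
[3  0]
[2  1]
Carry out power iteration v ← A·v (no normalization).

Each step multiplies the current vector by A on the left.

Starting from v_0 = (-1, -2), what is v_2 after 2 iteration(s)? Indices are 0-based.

v_0 = (-1, -2).
v_1 = A·v_0 = (-3, -4).
v_2 = A·v_1 = (-9, -10).

v_2 = (-9, -10)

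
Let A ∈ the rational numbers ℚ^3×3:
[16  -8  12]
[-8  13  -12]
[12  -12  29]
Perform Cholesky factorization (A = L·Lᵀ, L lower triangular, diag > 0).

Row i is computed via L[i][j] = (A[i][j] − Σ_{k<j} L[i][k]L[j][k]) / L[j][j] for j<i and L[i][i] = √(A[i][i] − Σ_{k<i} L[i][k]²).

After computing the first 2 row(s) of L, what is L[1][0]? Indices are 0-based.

Step 1: L[0][0] = √(16) = 4.
  L[1][0] = (-8) / L[0][0] = -2.
Step 2: L[1][1] = √(9) = 3.

L[1][0] = -2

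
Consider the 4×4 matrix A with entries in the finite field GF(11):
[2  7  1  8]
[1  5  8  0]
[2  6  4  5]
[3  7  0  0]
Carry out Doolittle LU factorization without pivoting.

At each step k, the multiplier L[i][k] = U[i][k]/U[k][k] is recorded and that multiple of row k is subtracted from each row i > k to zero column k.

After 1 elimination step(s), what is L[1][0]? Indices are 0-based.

L[1][0] = 6

Step 1: pivot at (0,0) is 2.
  row1 ← row1 − (6)·row0  ⇒  L[1][0]=6, U row1=(0, 7, 2, 7)
  row2 ← row2 − (1)·row0  ⇒  L[2][0]=1, U row2=(0, 10, 3, 8)
  row3 ← row3 − (7)·row0  ⇒  L[3][0]=7, U row3=(0, 2, 4, 10)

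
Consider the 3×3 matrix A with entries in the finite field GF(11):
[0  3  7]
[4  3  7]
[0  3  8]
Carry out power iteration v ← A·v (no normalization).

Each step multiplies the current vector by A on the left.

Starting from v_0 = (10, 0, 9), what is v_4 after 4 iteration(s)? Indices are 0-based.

v_4 = (5, 0, 6)

v_0 = (10, 0, 9).
v_1 = A·v_0 = (8, 4, 6).
v_2 = A·v_1 = (10, 9, 5).
v_3 = A·v_2 = (7, 3, 1).
v_4 = A·v_3 = (5, 0, 6).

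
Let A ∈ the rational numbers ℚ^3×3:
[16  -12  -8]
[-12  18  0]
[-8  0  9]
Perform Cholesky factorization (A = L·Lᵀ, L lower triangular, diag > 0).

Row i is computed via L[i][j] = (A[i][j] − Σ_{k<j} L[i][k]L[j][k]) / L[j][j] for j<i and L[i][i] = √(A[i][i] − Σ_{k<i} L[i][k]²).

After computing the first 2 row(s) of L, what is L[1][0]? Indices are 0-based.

Step 1: L[0][0] = √(16) = 4.
  L[1][0] = (-12) / L[0][0] = -3.
Step 2: L[1][1] = √(9) = 3.

L[1][0] = -3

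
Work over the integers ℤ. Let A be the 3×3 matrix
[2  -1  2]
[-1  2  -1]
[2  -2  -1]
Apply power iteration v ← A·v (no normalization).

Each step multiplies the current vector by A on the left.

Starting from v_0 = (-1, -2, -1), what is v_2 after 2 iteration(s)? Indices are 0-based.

v_0 = (-1, -2, -1).
v_1 = A·v_0 = (-2, -2, 3).
v_2 = A·v_1 = (4, -5, -3).

v_2 = (4, -5, -3)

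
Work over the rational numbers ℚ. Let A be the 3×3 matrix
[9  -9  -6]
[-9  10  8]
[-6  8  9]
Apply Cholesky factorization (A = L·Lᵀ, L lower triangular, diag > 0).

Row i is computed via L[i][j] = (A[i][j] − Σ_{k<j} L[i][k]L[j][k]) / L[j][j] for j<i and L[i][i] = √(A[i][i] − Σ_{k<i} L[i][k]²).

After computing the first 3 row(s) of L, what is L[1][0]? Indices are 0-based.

Step 1: L[0][0] = √(9) = 3.
  L[1][0] = (-9) / L[0][0] = -3.
Step 2: L[1][1] = √(1) = 1.
  L[2][0] = (-6) / L[0][0] = -2.
  L[2][1] = (2) / L[1][1] = 2.
Step 3: L[2][2] = √(1) = 1.

L[1][0] = -3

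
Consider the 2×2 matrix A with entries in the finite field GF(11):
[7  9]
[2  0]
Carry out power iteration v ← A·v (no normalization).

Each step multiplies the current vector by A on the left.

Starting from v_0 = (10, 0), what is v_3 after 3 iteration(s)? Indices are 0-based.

v_0 = (10, 0).
v_1 = A·v_0 = (4, 9).
v_2 = A·v_1 = (10, 8).
v_3 = A·v_2 = (10, 9).

v_3 = (10, 9)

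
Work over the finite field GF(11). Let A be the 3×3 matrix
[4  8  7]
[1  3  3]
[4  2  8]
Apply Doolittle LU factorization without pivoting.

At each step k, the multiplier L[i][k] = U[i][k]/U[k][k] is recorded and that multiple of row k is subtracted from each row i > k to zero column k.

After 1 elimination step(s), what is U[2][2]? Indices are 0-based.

U[2][2] = 1

Step 1: pivot at (0,0) is 4.
  row1 ← row1 − (3)·row0  ⇒  L[1][0]=3, U row1=(0, 1, 4)
  row2 ← row2 − (1)·row0  ⇒  L[2][0]=1, U row2=(0, 5, 1)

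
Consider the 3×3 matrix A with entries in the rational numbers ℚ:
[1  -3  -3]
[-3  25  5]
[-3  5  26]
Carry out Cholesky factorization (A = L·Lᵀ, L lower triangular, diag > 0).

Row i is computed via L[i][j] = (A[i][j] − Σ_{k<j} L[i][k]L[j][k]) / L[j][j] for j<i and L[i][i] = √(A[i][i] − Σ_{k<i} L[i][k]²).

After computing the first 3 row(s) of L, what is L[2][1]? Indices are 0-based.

L[2][1] = -1

Step 1: L[0][0] = √(1) = 1.
  L[1][0] = (-3) / L[0][0] = -3.
Step 2: L[1][1] = √(16) = 4.
  L[2][0] = (-3) / L[0][0] = -3.
  L[2][1] = (-4) / L[1][1] = -1.
Step 3: L[2][2] = √(16) = 4.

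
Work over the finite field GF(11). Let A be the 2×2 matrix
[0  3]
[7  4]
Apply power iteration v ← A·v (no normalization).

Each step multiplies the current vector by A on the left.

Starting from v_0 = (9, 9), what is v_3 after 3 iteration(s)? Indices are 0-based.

v_3 = (6, 8)

v_0 = (9, 9).
v_1 = A·v_0 = (5, 0).
v_2 = A·v_1 = (0, 2).
v_3 = A·v_2 = (6, 8).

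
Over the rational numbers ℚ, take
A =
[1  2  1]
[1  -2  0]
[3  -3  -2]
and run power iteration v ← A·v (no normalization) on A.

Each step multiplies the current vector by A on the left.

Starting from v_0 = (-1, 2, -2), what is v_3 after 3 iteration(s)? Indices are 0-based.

v_3 = (36, -36, -131)

v_0 = (-1, 2, -2).
v_1 = A·v_0 = (1, -5, -5).
v_2 = A·v_1 = (-14, 11, 28).
v_3 = A·v_2 = (36, -36, -131).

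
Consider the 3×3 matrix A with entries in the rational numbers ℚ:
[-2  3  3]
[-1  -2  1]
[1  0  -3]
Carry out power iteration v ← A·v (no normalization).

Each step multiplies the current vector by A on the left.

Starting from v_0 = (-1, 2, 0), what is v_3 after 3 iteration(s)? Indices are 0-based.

v_3 = (80, 45, -61)

v_0 = (-1, 2, 0).
v_1 = A·v_0 = (8, -3, -1).
v_2 = A·v_1 = (-28, -3, 11).
v_3 = A·v_2 = (80, 45, -61).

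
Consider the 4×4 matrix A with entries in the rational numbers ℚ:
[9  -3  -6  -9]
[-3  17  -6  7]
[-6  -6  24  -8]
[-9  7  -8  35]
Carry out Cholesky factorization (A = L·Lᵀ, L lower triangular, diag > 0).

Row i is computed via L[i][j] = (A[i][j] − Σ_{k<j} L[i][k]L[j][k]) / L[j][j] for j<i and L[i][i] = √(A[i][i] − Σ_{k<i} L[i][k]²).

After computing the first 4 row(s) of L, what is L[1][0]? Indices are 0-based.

L[1][0] = -1

Step 1: L[0][0] = √(9) = 3.
  L[1][0] = (-3) / L[0][0] = -1.
Step 2: L[1][1] = √(16) = 4.
  L[2][0] = (-6) / L[0][0] = -2.
  L[2][1] = (-8) / L[1][1] = -2.
Step 3: L[2][2] = √(16) = 4.
  L[3][0] = (-9) / L[0][0] = -3.
  L[3][1] = (4) / L[1][1] = 1.
  L[3][2] = (-12) / L[2][2] = -3.
Step 4: L[3][3] = √(16) = 4.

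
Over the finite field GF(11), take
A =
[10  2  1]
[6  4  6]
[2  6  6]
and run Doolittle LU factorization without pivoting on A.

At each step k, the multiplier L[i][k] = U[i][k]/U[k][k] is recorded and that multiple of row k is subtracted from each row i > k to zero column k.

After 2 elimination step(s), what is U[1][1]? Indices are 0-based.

U[1][1] = 5

[col 0] pivot 10
  R1 -= 5*R0 → (0, 5, 1)  (L[1][0] := 5)
  R2 -= 9*R0 → (0, 10, 8)  (L[2][0] := 9)
[col 1] pivot 5
  R2 -= 2*R1 → (0, 0, 6)  (L[2][1] := 2)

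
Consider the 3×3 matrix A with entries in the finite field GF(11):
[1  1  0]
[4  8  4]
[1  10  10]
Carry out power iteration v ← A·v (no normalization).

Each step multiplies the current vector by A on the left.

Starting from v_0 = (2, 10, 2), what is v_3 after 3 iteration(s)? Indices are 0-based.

v_3 = (4, 8, 0)

v_0 = (2, 10, 2).
v_1 = A·v_0 = (1, 8, 1).
v_2 = A·v_1 = (9, 6, 3).
v_3 = A·v_2 = (4, 8, 0).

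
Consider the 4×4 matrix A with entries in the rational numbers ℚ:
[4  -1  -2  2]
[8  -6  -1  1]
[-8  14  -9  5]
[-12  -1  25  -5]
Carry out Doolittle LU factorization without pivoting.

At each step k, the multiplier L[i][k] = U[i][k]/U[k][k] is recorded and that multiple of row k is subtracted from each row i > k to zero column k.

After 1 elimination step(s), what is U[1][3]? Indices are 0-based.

U[1][3] = -3

k=0: U[0][0]=4
  eliminate (1,0): mult=2, new row 1: (0, -4, 3, -3); set L[1][0]=2
  eliminate (2,0): mult=-2, new row 2: (0, 12, -13, 9); set L[2][0]=-2
  eliminate (3,0): mult=-3, new row 3: (0, -4, 19, 1); set L[3][0]=-3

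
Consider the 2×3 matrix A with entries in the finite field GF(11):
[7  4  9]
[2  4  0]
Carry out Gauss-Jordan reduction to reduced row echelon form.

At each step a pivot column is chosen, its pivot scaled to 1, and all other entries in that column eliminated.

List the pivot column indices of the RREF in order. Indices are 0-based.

pivot columns: 0, 1

[1] R0 /= 7  ⇒  (1, 10, 6)
     R1 -= 2·R0  ⇒  (0, 6, 10)
[2] R1 /= 6  ⇒  (0, 1, 9)
     R0 -= 10·R1  ⇒  (1, 0, 4)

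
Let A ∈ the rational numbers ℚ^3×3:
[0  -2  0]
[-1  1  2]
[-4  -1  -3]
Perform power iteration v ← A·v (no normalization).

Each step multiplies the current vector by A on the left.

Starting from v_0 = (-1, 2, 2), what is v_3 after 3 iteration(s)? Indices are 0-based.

v_0 = (-1, 2, 2).
v_1 = A·v_0 = (-4, 7, -4).
v_2 = A·v_1 = (-14, 3, 21).
v_3 = A·v_2 = (-6, 59, -10).

v_3 = (-6, 59, -10)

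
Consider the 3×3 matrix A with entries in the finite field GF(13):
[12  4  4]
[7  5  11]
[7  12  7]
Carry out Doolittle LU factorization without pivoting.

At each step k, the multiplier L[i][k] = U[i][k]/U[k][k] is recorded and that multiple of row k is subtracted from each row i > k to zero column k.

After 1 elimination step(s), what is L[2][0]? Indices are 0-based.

k=0: U[0][0]=12
  eliminate (1,0): mult=6, new row 1: (0, 7, 0); set L[1][0]=6
  eliminate (2,0): mult=6, new row 2: (0, 1, 9); set L[2][0]=6

L[2][0] = 6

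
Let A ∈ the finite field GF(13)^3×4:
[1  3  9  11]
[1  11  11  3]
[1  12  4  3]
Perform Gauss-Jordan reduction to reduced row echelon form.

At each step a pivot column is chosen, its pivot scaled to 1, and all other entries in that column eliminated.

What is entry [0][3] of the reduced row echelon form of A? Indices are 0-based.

M[0][3] = 12

[1] R0 /= 1  ⇒  (1, 3, 9, 11)
     R1 -= 1·R0  ⇒  (0, 8, 2, 5)
     R2 -= 1·R0  ⇒  (0, 9, 8, 5)
[2] R1 /= 8  ⇒  (0, 1, 10, 12)
     R0 -= 3·R1  ⇒  (1, 0, 5, 1)
     R2 -= 9·R1  ⇒  (0, 0, 9, 1)
[3] R2 /= 9  ⇒  (0, 0, 1, 3)
     R0 -= 5·R2  ⇒  (1, 0, 0, 12)
     R1 -= 10·R2  ⇒  (0, 1, 0, 8)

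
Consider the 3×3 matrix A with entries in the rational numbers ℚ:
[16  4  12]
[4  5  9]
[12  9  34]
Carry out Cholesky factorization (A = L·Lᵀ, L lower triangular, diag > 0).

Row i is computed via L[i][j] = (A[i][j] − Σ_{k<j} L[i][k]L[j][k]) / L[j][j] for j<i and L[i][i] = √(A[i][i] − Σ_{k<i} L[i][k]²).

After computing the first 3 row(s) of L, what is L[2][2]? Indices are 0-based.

L[2][2] = 4

Step 1: L[0][0] = √(16) = 4.
  L[1][0] = (4) / L[0][0] = 1.
Step 2: L[1][1] = √(4) = 2.
  L[2][0] = (12) / L[0][0] = 3.
  L[2][1] = (6) / L[1][1] = 3.
Step 3: L[2][2] = √(16) = 4.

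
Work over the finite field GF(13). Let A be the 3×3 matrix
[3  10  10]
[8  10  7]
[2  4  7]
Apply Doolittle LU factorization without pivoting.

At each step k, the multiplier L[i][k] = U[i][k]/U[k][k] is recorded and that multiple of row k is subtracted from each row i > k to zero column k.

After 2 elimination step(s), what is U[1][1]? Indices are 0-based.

Step 1: pivot at (0,0) is 3.
  row1 ← row1 − (7)·row0  ⇒  L[1][0]=7, U row1=(0, 5, 2)
  row2 ← row2 − (5)·row0  ⇒  L[2][0]=5, U row2=(0, 6, 9)
Step 2: pivot at (1,1) is 5.
  row2 ← row2 − (9)·row1  ⇒  L[2][1]=9, U row2=(0, 0, 4)

U[1][1] = 5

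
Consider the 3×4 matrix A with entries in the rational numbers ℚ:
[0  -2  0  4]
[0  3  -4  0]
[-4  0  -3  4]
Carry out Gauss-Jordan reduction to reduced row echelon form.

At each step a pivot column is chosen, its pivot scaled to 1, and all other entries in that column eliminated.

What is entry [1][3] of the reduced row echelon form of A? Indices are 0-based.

pivot(0,0): swap R0↔R2
pivot(0,0)=-4: scale R0 → (1, 0, 3/4, -1)
pivot(1,1)=3: scale R1 → (0, 1, -4/3, 0)
  clear (2,1): R2 −= (-2)R1 → (0, 0, -8/3, 4)
pivot(2,2)=-8/3: scale R2 → (0, 0, 1, -3/2)
  clear (0,2): R0 −= (3/4)R2 → (1, 0, 0, 1/8)
  clear (1,2): R1 −= (-4/3)R2 → (0, 1, 0, -2)

M[1][3] = -2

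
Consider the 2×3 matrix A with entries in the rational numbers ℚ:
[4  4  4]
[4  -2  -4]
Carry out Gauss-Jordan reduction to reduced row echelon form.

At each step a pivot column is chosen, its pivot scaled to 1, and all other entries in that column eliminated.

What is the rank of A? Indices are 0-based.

rank = 2

[1] R0 /= 4  ⇒  (1, 1, 1)
     R1 -= 4·R0  ⇒  (0, -6, -8)
[2] R1 /= -6  ⇒  (0, 1, 4/3)
     R0 -= 1·R1  ⇒  (1, 0, -1/3)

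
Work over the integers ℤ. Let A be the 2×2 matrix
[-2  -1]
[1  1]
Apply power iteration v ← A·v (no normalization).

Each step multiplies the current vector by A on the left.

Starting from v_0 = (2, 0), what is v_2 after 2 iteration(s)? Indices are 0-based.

v_0 = (2, 0).
v_1 = A·v_0 = (-4, 2).
v_2 = A·v_1 = (6, -2).

v_2 = (6, -2)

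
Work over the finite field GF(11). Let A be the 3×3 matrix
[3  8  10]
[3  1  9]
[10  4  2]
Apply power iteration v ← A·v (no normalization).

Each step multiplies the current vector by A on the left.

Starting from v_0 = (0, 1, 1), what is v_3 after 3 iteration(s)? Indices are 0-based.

v_3 = (7, 5, 5)

v_0 = (0, 1, 1).
v_1 = A·v_0 = (7, 10, 6).
v_2 = A·v_1 = (7, 8, 1).
v_3 = A·v_2 = (7, 5, 5).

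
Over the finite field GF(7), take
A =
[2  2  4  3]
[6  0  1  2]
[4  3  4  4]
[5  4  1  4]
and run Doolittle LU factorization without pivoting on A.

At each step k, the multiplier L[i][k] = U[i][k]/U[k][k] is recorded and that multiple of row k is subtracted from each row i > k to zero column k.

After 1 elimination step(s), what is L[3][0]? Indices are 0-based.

L[3][0] = 6

k=0: U[0][0]=2
  eliminate (1,0): mult=3, new row 1: (0, 1, 3, 0); set L[1][0]=3
  eliminate (2,0): mult=2, new row 2: (0, 6, 3, 5); set L[2][0]=2
  eliminate (3,0): mult=6, new row 3: (0, 6, 5, 0); set L[3][0]=6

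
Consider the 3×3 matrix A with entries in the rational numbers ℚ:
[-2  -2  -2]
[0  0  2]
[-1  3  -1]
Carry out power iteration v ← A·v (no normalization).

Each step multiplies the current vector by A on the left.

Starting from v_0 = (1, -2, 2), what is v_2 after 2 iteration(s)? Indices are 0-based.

v_2 = (14, -18, 23)

v_0 = (1, -2, 2).
v_1 = A·v_0 = (-2, 4, -9).
v_2 = A·v_1 = (14, -18, 23).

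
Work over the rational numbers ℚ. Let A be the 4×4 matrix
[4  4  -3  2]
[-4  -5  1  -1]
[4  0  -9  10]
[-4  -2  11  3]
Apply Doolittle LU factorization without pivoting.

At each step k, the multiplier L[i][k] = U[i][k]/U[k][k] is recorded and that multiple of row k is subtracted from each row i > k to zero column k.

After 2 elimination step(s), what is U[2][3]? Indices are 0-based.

U[2][3] = 4

Step 1: pivot at (0,0) is 4.
  row1 ← row1 − (-1)·row0  ⇒  L[1][0]=-1, U row1=(0, -1, -2, 1)
  row2 ← row2 − (1)·row0  ⇒  L[2][0]=1, U row2=(0, -4, -6, 8)
  row3 ← row3 − (-1)·row0  ⇒  L[3][0]=-1, U row3=(0, 2, 8, 5)
Step 2: pivot at (1,1) is -1.
  row2 ← row2 − (4)·row1  ⇒  L[2][1]=4, U row2=(0, 0, 2, 4)
  row3 ← row3 − (-2)·row1  ⇒  L[3][1]=-2, U row3=(0, 0, 4, 7)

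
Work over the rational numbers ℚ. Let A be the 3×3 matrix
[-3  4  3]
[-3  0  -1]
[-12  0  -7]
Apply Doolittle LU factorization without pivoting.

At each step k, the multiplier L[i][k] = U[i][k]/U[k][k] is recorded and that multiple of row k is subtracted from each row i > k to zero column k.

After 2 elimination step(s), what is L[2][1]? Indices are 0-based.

k=0: U[0][0]=-3
  eliminate (1,0): mult=1, new row 1: (0, -4, -4); set L[1][0]=1
  eliminate (2,0): mult=4, new row 2: (0, -16, -19); set L[2][0]=4
k=1: U[1][1]=-4
  eliminate (2,1): mult=4, new row 2: (0, 0, -3); set L[2][1]=4

L[2][1] = 4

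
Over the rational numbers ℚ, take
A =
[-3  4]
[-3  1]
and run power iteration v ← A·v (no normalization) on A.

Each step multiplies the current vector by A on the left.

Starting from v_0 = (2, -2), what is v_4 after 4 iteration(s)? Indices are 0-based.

v_4 = (-302, -314)

v_0 = (2, -2).
v_1 = A·v_0 = (-14, -8).
v_2 = A·v_1 = (10, 34).
v_3 = A·v_2 = (106, 4).
v_4 = A·v_3 = (-302, -314).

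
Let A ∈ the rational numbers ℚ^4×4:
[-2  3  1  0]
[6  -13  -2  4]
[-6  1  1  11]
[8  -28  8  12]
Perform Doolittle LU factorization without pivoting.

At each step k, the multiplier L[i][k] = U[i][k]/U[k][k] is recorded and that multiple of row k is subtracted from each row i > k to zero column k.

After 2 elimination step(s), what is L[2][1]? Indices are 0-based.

k=0: U[0][0]=-2
  eliminate (1,0): mult=-3, new row 1: (0, -4, 1, 4); set L[1][0]=-3
  eliminate (2,0): mult=3, new row 2: (0, -8, -2, 11); set L[2][0]=3
  eliminate (3,0): mult=-4, new row 3: (0, -16, 12, 12); set L[3][0]=-4
k=1: U[1][1]=-4
  eliminate (2,1): mult=2, new row 2: (0, 0, -4, 3); set L[2][1]=2
  eliminate (3,1): mult=4, new row 3: (0, 0, 8, -4); set L[3][1]=4

L[2][1] = 2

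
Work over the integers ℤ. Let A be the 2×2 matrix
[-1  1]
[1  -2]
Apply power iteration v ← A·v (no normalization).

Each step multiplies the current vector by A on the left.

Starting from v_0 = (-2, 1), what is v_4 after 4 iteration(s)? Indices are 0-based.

v_4 = (-47, 76)

v_0 = (-2, 1).
v_1 = A·v_0 = (3, -4).
v_2 = A·v_1 = (-7, 11).
v_3 = A·v_2 = (18, -29).
v_4 = A·v_3 = (-47, 76).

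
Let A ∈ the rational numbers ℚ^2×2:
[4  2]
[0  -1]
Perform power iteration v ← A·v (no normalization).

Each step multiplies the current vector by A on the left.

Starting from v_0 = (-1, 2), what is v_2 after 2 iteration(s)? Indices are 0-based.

v_2 = (-4, 2)

v_0 = (-1, 2).
v_1 = A·v_0 = (0, -2).
v_2 = A·v_1 = (-4, 2).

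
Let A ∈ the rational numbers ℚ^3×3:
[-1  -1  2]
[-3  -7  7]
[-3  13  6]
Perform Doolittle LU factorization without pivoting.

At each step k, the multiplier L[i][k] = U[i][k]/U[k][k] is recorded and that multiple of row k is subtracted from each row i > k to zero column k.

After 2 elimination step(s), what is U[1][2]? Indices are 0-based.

U[1][2] = 1

Step 1: pivot at (0,0) is -1.
  row1 ← row1 − (3)·row0  ⇒  L[1][0]=3, U row1=(0, -4, 1)
  row2 ← row2 − (3)·row0  ⇒  L[2][0]=3, U row2=(0, 16, 0)
Step 2: pivot at (1,1) is -4.
  row2 ← row2 − (-4)·row1  ⇒  L[2][1]=-4, U row2=(0, 0, 4)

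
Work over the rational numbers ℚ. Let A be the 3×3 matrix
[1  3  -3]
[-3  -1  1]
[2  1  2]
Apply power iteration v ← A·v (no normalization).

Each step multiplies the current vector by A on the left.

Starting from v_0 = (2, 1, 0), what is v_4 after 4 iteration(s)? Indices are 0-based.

v_4 = (365, 89, -127)

v_0 = (2, 1, 0).
v_1 = A·v_0 = (5, -7, 5).
v_2 = A·v_1 = (-31, -3, 13).
v_3 = A·v_2 = (-79, 109, -39).
v_4 = A·v_3 = (365, 89, -127).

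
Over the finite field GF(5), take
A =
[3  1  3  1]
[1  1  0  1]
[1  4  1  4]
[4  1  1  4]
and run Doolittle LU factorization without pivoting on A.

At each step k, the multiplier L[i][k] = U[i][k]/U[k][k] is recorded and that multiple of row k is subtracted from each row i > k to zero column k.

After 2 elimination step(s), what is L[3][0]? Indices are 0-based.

[col 0] pivot 3
  R1 -= 2*R0 → (0, 4, 4, 4)  (L[1][0] := 2)
  R2 -= 2*R0 → (0, 2, 0, 2)  (L[2][0] := 2)
  R3 -= 3*R0 → (0, 3, 2, 1)  (L[3][0] := 3)
[col 1] pivot 4
  R2 -= 3*R1 → (0, 0, 3, 0)  (L[2][1] := 3)
  R3 -= 2*R1 → (0, 0, 4, 3)  (L[3][1] := 2)

L[3][0] = 3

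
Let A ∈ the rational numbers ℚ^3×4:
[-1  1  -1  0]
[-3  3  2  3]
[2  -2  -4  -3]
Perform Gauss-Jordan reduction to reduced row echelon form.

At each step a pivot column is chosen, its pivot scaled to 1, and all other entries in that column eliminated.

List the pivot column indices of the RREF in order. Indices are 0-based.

pivot columns: 0, 2, 3

pivot(0,0)=-1: scale R0 → (1, -1, 1, 0)
  clear (1,0): R1 −= (-3)R0 → (0, 0, 5, 3)
  clear (2,0): R2 −= (2)R0 → (0, 0, -6, -3)
col 1: no nonzero at/below row 1; advance.
pivot(1,2)=5: scale R1 → (0, 0, 1, 3/5)
  clear (0,2): R0 −= (1)R1 → (1, -1, 0, -3/5)
  clear (2,2): R2 −= (-6)R1 → (0, 0, 0, 3/5)
pivot(2,3)=3/5: scale R2 → (0, 0, 0, 1)
  clear (0,3): R0 −= (-3/5)R2 → (1, -1, 0, 0)
  clear (1,3): R1 −= (3/5)R2 → (0, 0, 1, 0)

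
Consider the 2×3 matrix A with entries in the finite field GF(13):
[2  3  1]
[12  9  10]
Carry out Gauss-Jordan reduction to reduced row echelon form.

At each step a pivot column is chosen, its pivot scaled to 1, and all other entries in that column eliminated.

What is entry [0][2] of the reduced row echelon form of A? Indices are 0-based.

pivot(0,0)=2: scale R0 → (1, 8, 7)
  clear (1,0): R1 −= (12)R0 → (0, 4, 4)
pivot(1,1)=4: scale R1 → (0, 1, 1)
  clear (0,1): R0 −= (8)R1 → (1, 0, 12)

M[0][2] = 12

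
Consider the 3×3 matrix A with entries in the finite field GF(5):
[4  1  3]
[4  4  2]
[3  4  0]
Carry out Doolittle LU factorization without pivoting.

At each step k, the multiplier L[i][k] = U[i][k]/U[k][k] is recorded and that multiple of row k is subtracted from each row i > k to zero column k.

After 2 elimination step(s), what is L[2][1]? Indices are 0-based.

L[2][1] = 4

k=0: U[0][0]=4
  eliminate (1,0): mult=1, new row 1: (0, 3, 4); set L[1][0]=1
  eliminate (2,0): mult=2, new row 2: (0, 2, 4); set L[2][0]=2
k=1: U[1][1]=3
  eliminate (2,1): mult=4, new row 2: (0, 0, 3); set L[2][1]=4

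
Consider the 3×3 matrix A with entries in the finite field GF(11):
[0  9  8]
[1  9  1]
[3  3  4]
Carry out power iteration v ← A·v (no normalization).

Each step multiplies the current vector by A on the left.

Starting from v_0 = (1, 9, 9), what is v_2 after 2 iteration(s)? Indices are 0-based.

v_2 = (5, 4, 6)

v_0 = (1, 9, 9).
v_1 = A·v_0 = (10, 3, 0).
v_2 = A·v_1 = (5, 4, 6).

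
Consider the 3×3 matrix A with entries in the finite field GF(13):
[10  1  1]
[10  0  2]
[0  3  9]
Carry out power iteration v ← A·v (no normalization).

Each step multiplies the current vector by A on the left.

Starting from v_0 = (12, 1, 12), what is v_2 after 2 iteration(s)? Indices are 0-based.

v_2 = (12, 5, 1)

v_0 = (12, 1, 12).
v_1 = A·v_0 = (3, 1, 7).
v_2 = A·v_1 = (12, 5, 1).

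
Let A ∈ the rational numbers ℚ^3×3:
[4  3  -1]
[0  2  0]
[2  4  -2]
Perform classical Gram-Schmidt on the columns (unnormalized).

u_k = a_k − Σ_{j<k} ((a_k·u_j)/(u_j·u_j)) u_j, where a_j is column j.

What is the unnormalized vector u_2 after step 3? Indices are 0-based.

Step 1: u_0 = a_0 = (4, 0, 2).
Step 2: u_1 = a_1 − (1)·u_0 = (-1, 2, 2).
Step 3: u_2 = a_2 − (-2/5)·u_0 − (-1/3)·u_1 = (4/15, 2/3, -8/15).

u_2 = (4/15, 2/3, -8/15)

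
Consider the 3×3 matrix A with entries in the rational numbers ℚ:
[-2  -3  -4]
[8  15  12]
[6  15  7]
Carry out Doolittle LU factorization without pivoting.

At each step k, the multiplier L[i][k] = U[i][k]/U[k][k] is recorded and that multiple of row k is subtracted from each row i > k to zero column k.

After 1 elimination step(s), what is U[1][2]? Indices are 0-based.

[col 0] pivot -2
  R1 -= -4*R0 → (0, 3, -4)  (L[1][0] := -4)
  R2 -= -3*R0 → (0, 6, -5)  (L[2][0] := -3)

U[1][2] = -4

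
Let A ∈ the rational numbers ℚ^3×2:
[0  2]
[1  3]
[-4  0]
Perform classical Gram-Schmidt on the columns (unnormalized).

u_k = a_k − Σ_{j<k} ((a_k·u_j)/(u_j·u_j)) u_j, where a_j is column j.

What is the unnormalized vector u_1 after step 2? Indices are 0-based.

u_1 = (2, 48/17, 12/17)

Step 1: u_0 = a_0 = (0, 1, -4).
Step 2: u_1 = a_1 − (3/17)·u_0 = (2, 48/17, 12/17).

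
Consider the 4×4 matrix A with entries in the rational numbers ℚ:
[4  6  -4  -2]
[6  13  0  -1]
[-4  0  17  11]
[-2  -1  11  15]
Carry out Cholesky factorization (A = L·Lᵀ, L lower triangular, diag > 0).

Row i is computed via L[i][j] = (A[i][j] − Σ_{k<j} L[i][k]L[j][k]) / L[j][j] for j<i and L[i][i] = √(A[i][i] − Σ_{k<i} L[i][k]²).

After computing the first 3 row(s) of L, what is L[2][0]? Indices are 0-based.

Step 1: L[0][0] = √(4) = 2.
  L[1][0] = (6) / L[0][0] = 3.
Step 2: L[1][1] = √(4) = 2.
  L[2][0] = (-4) / L[0][0] = -2.
  L[2][1] = (6) / L[1][1] = 3.
Step 3: L[2][2] = √(4) = 2.

L[2][0] = -2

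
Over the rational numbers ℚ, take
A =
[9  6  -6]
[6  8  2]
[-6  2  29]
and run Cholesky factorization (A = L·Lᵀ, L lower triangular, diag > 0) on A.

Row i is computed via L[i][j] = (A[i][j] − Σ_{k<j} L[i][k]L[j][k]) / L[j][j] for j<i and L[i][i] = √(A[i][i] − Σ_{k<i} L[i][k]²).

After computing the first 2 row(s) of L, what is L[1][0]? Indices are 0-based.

L[1][0] = 2

Step 1: L[0][0] = √(9) = 3.
  L[1][0] = (6) / L[0][0] = 2.
Step 2: L[1][1] = √(4) = 2.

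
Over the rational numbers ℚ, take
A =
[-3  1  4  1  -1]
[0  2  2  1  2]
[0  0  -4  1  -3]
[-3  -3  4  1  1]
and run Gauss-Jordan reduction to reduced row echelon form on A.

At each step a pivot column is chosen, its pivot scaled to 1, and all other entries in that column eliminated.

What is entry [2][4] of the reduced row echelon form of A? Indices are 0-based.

M[2][4] = 1

[1] R0 /= -3  ⇒  (1, -1/3, -4/3, -1/3, 1/3)
     R3 -= -3·R0  ⇒  (0, -4, 0, 0, 2)
[2] R1 /= 2  ⇒  (0, 1, 1, 1/2, 1)
     R0 -= -1/3·R1  ⇒  (1, 0, -1, -1/6, 2/3)
     R3 -= -4·R1  ⇒  (0, 0, 4, 2, 6)
[3] R2 /= -4  ⇒  (0, 0, 1, -1/4, 3/4)
     R0 -= -1·R2  ⇒  (1, 0, 0, -5/12, 17/12)
     R1 -= 1·R2  ⇒  (0, 1, 0, 3/4, 1/4)
     R3 -= 4·R2  ⇒  (0, 0, 0, 3, 3)
[4] R3 /= 3  ⇒  (0, 0, 0, 1, 1)
     R0 -= -5/12·R3  ⇒  (1, 0, 0, 0, 11/6)
     R1 -= 3/4·R3  ⇒  (0, 1, 0, 0, -1/2)
     R2 -= -1/4·R3  ⇒  (0, 0, 1, 0, 1)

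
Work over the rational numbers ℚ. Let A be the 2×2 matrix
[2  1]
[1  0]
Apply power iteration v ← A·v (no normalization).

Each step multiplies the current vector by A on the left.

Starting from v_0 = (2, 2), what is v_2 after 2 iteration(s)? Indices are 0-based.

v_0 = (2, 2).
v_1 = A·v_0 = (6, 2).
v_2 = A·v_1 = (14, 6).

v_2 = (14, 6)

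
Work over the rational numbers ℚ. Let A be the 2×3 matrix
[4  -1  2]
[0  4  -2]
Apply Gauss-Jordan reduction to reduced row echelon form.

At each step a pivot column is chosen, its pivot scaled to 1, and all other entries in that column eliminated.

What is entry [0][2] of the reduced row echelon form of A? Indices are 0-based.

M[0][2] = 3/8

[1] R0 /= 4  ⇒  (1, -1/4, 1/2)
[2] R1 /= 4  ⇒  (0, 1, -1/2)
     R0 -= -1/4·R1  ⇒  (1, 0, 3/8)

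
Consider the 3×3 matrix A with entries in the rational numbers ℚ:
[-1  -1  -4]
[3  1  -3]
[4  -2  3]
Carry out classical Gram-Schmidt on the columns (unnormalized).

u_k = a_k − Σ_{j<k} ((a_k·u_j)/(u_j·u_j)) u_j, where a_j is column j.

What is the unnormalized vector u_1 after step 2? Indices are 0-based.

u_1 = (-15/13, 19/13, -18/13)

Step 1: u_0 = a_0 = (-1, 3, 4).
Step 2: u_1 = a_1 − (-2/13)·u_0 = (-15/13, 19/13, -18/13).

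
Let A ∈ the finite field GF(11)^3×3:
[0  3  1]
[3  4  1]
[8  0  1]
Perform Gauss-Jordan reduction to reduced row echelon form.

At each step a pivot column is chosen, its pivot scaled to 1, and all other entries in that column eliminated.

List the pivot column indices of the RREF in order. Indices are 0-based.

step 1: exchange rows 0,1
step 1: normalize row 0 (÷3) = (1, 5, 4)
  row 2: subtract 8×row0 = (0, 4, 2)
step 2: normalize row 1 (÷3) = (0, 1, 4)
  row 0: subtract 5×row1 = (1, 0, 6)
  row 2: subtract 4×row1 = (0, 0, 8)
step 3: normalize row 2 (÷8) = (0, 0, 1)
  row 0: subtract 6×row2 = (1, 0, 0)
  row 1: subtract 4×row2 = (0, 1, 0)

pivot columns: 0, 1, 2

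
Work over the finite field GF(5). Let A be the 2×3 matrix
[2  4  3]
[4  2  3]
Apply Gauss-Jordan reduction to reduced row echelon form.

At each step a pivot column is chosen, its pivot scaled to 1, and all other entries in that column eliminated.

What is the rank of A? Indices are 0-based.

rank = 2

[1] R0 /= 2  ⇒  (1, 2, 4)
     R1 -= 4·R0  ⇒  (0, 4, 2)
[2] R1 /= 4  ⇒  (0, 1, 3)
     R0 -= 2·R1  ⇒  (1, 0, 3)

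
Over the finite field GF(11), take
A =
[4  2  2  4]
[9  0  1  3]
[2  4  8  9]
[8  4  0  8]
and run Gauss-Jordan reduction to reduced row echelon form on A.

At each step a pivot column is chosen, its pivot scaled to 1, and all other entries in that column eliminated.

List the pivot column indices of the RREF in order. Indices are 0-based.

step 1: normalize row 0 (÷4) = (1, 6, 6, 1)
  row 1: subtract 9×row0 = (0, 1, 2, 5)
  row 2: subtract 2×row0 = (0, 3, 7, 7)
  row 3: subtract 8×row0 = (0, 0, 7, 0)
step 2: normalize row 1 (÷1) = (0, 1, 2, 5)
  row 0: subtract 6×row1 = (1, 0, 5, 4)
  row 2: subtract 3×row1 = (0, 0, 1, 3)
step 3: normalize row 2 (÷1) = (0, 0, 1, 3)
  row 0: subtract 5×row2 = (1, 0, 0, 0)
  row 1: subtract 2×row2 = (0, 1, 0, 10)
  row 3: subtract 7×row2 = (0, 0, 0, 1)
step 4: normalize row 3 (÷1) = (0, 0, 0, 1)
  row 1: subtract 10×row3 = (0, 1, 0, 0)
  row 2: subtract 3×row3 = (0, 0, 1, 0)

pivot columns: 0, 1, 2, 3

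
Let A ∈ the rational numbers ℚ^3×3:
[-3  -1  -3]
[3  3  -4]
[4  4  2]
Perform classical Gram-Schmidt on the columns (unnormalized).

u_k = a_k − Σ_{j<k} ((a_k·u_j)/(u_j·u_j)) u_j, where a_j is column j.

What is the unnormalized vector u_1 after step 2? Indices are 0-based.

Step 1: u_0 = a_0 = (-3, 3, 4).
Step 2: u_1 = a_1 − (14/17)·u_0 = (25/17, 9/17, 12/17).

u_1 = (25/17, 9/17, 12/17)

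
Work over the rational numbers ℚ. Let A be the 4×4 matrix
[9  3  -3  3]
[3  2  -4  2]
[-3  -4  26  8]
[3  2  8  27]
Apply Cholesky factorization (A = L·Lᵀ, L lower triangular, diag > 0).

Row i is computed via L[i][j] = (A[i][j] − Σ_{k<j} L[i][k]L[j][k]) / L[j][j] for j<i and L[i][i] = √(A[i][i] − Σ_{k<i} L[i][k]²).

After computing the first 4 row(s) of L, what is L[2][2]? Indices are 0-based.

Step 1: L[0][0] = √(9) = 3.
  L[1][0] = (3) / L[0][0] = 1.
Step 2: L[1][1] = √(1) = 1.
  L[2][0] = (-3) / L[0][0] = -1.
  L[2][1] = (-3) / L[1][1] = -3.
Step 3: L[2][2] = √(16) = 4.
  L[3][0] = (3) / L[0][0] = 1.
  L[3][1] = (1) / L[1][1] = 1.
  L[3][2] = (12) / L[2][2] = 3.
Step 4: L[3][3] = √(16) = 4.

L[2][2] = 4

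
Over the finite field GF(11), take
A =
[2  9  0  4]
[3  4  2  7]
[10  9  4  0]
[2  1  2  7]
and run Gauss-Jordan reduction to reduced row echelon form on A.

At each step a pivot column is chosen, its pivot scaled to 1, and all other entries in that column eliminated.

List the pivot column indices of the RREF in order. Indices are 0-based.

pivot columns: 0, 1, 2, 3

pivot(0,0)=2: scale R0 → (1, 10, 0, 2)
  clear (1,0): R1 −= (3)R0 → (0, 7, 2, 1)
  clear (2,0): R2 −= (10)R0 → (0, 8, 4, 2)
  clear (3,0): R3 −= (2)R0 → (0, 3, 2, 3)
pivot(1,1)=7: scale R1 → (0, 1, 5, 8)
  clear (0,1): R0 −= (10)R1 → (1, 0, 5, 10)
  clear (2,1): R2 −= (8)R1 → (0, 0, 8, 4)
  clear (3,1): R3 −= (3)R1 → (0, 0, 9, 1)
pivot(2,2)=8: scale R2 → (0, 0, 1, 6)
  clear (0,2): R0 −= (5)R2 → (1, 0, 0, 2)
  clear (1,2): R1 −= (5)R2 → (0, 1, 0, 0)
  clear (3,2): R3 −= (9)R2 → (0, 0, 0, 2)
pivot(3,3)=2: scale R3 → (0, 0, 0, 1)
  clear (0,3): R0 −= (2)R3 → (1, 0, 0, 0)
  clear (2,3): R2 −= (6)R3 → (0, 0, 1, 0)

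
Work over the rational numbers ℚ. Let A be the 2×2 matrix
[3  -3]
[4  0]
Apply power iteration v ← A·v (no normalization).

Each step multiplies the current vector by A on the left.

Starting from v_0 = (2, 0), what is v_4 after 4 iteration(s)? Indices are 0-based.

v_4 = (-198, -360)

v_0 = (2, 0).
v_1 = A·v_0 = (6, 8).
v_2 = A·v_1 = (-6, 24).
v_3 = A·v_2 = (-90, -24).
v_4 = A·v_3 = (-198, -360).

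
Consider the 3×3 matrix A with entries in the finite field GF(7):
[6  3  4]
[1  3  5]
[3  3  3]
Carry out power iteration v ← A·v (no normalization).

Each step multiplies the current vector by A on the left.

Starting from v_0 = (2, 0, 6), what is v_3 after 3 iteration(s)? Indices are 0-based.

v_0 = (2, 0, 6).
v_1 = A·v_0 = (1, 4, 3).
v_2 = A·v_1 = (2, 0, 3).
v_3 = A·v_2 = (3, 3, 1).

v_3 = (3, 3, 1)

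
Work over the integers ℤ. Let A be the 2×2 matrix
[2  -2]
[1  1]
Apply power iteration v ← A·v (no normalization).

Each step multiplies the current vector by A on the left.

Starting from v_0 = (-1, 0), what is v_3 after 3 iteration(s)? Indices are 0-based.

v_0 = (-1, 0).
v_1 = A·v_0 = (-2, -1).
v_2 = A·v_1 = (-2, -3).
v_3 = A·v_2 = (2, -5).

v_3 = (2, -5)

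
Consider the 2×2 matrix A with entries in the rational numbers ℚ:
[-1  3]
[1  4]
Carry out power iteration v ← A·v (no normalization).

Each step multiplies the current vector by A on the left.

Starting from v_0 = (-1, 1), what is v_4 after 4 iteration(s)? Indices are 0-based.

v_4 = (164, 319)

v_0 = (-1, 1).
v_1 = A·v_0 = (4, 3).
v_2 = A·v_1 = (5, 16).
v_3 = A·v_2 = (43, 69).
v_4 = A·v_3 = (164, 319).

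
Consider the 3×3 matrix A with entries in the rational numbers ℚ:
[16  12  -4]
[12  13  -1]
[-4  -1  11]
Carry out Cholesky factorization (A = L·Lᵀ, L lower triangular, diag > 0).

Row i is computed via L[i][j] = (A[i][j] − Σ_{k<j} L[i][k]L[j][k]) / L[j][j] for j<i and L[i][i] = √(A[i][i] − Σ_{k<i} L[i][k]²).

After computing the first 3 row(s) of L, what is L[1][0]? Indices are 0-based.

L[1][0] = 3

Step 1: L[0][0] = √(16) = 4.
  L[1][0] = (12) / L[0][0] = 3.
Step 2: L[1][1] = √(4) = 2.
  L[2][0] = (-4) / L[0][0] = -1.
  L[2][1] = (2) / L[1][1] = 1.
Step 3: L[2][2] = √(9) = 3.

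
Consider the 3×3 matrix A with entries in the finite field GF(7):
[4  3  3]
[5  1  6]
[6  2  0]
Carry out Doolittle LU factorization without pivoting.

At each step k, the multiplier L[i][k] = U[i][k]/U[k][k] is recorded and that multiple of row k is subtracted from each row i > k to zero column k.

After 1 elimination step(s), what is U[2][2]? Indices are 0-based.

U[2][2] = 6

k=0: U[0][0]=4
  eliminate (1,0): mult=3, new row 1: (0, 6, 4); set L[1][0]=3
  eliminate (2,0): mult=5, new row 2: (0, 1, 6); set L[2][0]=5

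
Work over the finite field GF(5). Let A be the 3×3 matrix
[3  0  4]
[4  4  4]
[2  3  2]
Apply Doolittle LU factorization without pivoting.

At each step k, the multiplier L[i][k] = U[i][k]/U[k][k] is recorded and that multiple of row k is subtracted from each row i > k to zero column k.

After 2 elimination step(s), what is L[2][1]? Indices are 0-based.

L[2][1] = 2

Step 1: pivot at (0,0) is 3.
  row1 ← row1 − (3)·row0  ⇒  L[1][0]=3, U row1=(0, 4, 2)
  row2 ← row2 − (4)·row0  ⇒  L[2][0]=4, U row2=(0, 3, 1)
Step 2: pivot at (1,1) is 4.
  row2 ← row2 − (2)·row1  ⇒  L[2][1]=2, U row2=(0, 0, 2)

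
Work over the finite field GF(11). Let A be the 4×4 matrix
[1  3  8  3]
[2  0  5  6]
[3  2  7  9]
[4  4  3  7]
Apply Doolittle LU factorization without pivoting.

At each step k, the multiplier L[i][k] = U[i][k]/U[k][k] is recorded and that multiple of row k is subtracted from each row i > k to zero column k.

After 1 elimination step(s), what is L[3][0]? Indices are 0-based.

[col 0] pivot 1
  R1 -= 2*R0 → (0, 5, 0, 0)  (L[1][0] := 2)
  R2 -= 3*R0 → (0, 4, 5, 0)  (L[2][0] := 3)
  R3 -= 4*R0 → (0, 3, 4, 6)  (L[3][0] := 4)

L[3][0] = 4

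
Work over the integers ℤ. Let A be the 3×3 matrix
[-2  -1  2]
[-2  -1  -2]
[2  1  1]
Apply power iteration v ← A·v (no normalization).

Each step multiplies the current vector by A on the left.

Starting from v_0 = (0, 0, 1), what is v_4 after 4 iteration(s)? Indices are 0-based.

v_0 = (0, 0, 1).
v_1 = A·v_0 = (2, -2, 1).
v_2 = A·v_1 = (0, -4, 3).
v_3 = A·v_2 = (10, -2, -1).
v_4 = A·v_3 = (-20, -16, 17).

v_4 = (-20, -16, 17)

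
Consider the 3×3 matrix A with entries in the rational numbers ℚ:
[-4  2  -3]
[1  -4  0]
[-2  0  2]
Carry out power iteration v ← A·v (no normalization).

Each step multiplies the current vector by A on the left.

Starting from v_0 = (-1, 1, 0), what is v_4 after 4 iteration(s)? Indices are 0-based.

v_0 = (-1, 1, 0).
v_1 = A·v_0 = (6, -5, 2).
v_2 = A·v_1 = (-40, 26, -8).
v_3 = A·v_2 = (236, -144, 64).
v_4 = A·v_3 = (-1424, 812, -344).

v_4 = (-1424, 812, -344)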